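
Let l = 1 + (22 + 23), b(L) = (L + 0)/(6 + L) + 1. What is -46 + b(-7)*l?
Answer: 322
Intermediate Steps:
b(L) = 1 + L/(6 + L) (b(L) = L/(6 + L) + 1 = 1 + L/(6 + L))
l = 46 (l = 1 + 45 = 46)
-46 + b(-7)*l = -46 + (2*(3 - 7)/(6 - 7))*46 = -46 + (2*(-4)/(-1))*46 = -46 + (2*(-1)*(-4))*46 = -46 + 8*46 = -46 + 368 = 322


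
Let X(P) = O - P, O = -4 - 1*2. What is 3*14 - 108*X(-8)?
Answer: -174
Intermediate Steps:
O = -6 (O = -4 - 2 = -6)
X(P) = -6 - P
3*14 - 108*X(-8) = 3*14 - 108*(-6 - 1*(-8)) = 42 - 108*(-6 + 8) = 42 - 108*2 = 42 - 216 = -174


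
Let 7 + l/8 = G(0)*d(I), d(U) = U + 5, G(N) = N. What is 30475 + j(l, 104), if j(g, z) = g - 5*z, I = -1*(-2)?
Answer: 29899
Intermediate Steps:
I = 2
d(U) = 5 + U
l = -56 (l = -56 + 8*(0*(5 + 2)) = -56 + 8*(0*7) = -56 + 8*0 = -56 + 0 = -56)
30475 + j(l, 104) = 30475 + (-56 - 5*104) = 30475 + (-56 - 520) = 30475 - 576 = 29899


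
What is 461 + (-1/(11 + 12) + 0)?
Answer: 10602/23 ≈ 460.96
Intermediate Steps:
461 + (-1/(11 + 12) + 0) = 461 + (-1/23 + 0) = 461 - 1/23 = 10602/23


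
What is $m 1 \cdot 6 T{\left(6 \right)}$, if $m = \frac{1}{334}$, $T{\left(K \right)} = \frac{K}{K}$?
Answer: $\frac{3}{167} \approx 0.017964$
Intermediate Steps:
$T{\left(K \right)} = 1$
$m = \frac{1}{334} \approx 0.002994$
$m 1 \cdot 6 T{\left(6 \right)} = \frac{1 \cdot 6 \cdot 1}{334} = \frac{6 \cdot 1}{334} = \frac{1}{334} \cdot 6 = \frac{3}{167}$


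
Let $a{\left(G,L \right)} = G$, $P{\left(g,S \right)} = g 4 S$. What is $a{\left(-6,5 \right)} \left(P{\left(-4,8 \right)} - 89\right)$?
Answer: $1302$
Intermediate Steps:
$P{\left(g,S \right)} = 4 S g$ ($P{\left(g,S \right)} = 4 g S = 4 S g$)
$a{\left(-6,5 \right)} \left(P{\left(-4,8 \right)} - 89\right) = - 6 \left(4 \cdot 8 \left(-4\right) - 89\right) = - 6 \left(-128 - 89\right) = \left(-6\right) \left(-217\right) = 1302$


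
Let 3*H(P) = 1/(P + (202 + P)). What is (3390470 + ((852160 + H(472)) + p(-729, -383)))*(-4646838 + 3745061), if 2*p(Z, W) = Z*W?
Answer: -6793139694830699/1719 ≈ -3.9518e+12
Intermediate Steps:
p(Z, W) = W*Z/2 (p(Z, W) = (Z*W)/2 = (W*Z)/2 = W*Z/2)
H(P) = 1/(3*(202 + 2*P)) (H(P) = 1/(3*(P + (202 + P))) = 1/(3*(202 + 2*P)))
(3390470 + ((852160 + H(472)) + p(-729, -383)))*(-4646838 + 3745061) = (3390470 + ((852160 + 1/(6*(101 + 472))) + (1/2)*(-383)*(-729)))*(-4646838 + 3745061) = (3390470 + ((852160 + (1/6)/573) + 279207/2))*(-901777) = (3390470 + ((852160 + (1/6)*(1/573)) + 279207/2))*(-901777) = (3390470 + ((852160 + 1/3438) + 279207/2))*(-901777) = (3390470 + (2929726081/3438 + 279207/2))*(-901777) = (3390470 + 1704841457/1719)*(-901777) = (7533059387/1719)*(-901777) = -6793139694830699/1719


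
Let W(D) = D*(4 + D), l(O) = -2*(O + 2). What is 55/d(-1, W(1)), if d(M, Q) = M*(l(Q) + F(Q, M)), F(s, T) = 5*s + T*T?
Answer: -55/12 ≈ -4.5833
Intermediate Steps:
F(s, T) = T**2 + 5*s (F(s, T) = 5*s + T**2 = T**2 + 5*s)
l(O) = -4 - 2*O (l(O) = -2*(2 + O) = -4 - 2*O)
d(M, Q) = M*(-4 + M**2 + 3*Q) (d(M, Q) = M*((-4 - 2*Q) + (M**2 + 5*Q)) = M*(-4 + M**2 + 3*Q))
55/d(-1, W(1)) = 55/((-(-4 + (-1)**2 + 3*(1*(4 + 1))))) = 55/((-(-4 + 1 + 3*(1*5)))) = 55/((-(-4 + 1 + 3*5))) = 55/((-(-4 + 1 + 15))) = 55/((-1*12)) = 55/(-12) = 55*(-1/12) = -55/12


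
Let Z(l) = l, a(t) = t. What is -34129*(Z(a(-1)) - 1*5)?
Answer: 204774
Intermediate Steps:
-34129*(Z(a(-1)) - 1*5) = -34129*(-1 - 1*5) = -34129*(-1 - 5) = -34129*(-6) = 204774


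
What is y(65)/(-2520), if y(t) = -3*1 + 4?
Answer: -1/2520 ≈ -0.00039683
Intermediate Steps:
y(t) = 1 (y(t) = -3 + 4 = 1)
y(65)/(-2520) = 1/(-2520) = 1*(-1/2520) = -1/2520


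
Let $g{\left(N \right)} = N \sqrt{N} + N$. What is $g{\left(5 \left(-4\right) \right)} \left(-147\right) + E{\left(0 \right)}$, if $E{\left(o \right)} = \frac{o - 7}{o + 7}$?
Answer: $2939 + 5880 i \sqrt{5} \approx 2939.0 + 13148.0 i$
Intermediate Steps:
$E{\left(o \right)} = \frac{-7 + o}{7 + o}$
$g{\left(N \right)} = N + N^{\frac{3}{2}}$ ($g{\left(N \right)} = N^{\frac{3}{2}} + N = N + N^{\frac{3}{2}}$)
$g{\left(5 \left(-4\right) \right)} \left(-147\right) + E{\left(0 \right)} = \left(5 \left(-4\right) + \left(5 \left(-4\right)\right)^{\frac{3}{2}}\right) \left(-147\right) + \frac{-7 + 0}{7 + 0} = \left(-20 + \left(-20\right)^{\frac{3}{2}}\right) \left(-147\right) + \frac{1}{7} \left(-7\right) = \left(-20 - 40 i \sqrt{5}\right) \left(-147\right) + \frac{1}{7} \left(-7\right) = \left(2940 + 5880 i \sqrt{5}\right) - 1 = 2939 + 5880 i \sqrt{5}$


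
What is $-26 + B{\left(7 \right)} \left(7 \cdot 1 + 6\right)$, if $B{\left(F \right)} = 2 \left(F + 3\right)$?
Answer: $234$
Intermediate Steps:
$B{\left(F \right)} = 6 + 2 F$ ($B{\left(F \right)} = 2 \left(3 + F\right) = 6 + 2 F$)
$-26 + B{\left(7 \right)} \left(7 \cdot 1 + 6\right) = -26 + \left(6 + 2 \cdot 7\right) \left(7 \cdot 1 + 6\right) = -26 + \left(6 + 14\right) \left(7 + 6\right) = -26 + 20 \cdot 13 = -26 + 260 = 234$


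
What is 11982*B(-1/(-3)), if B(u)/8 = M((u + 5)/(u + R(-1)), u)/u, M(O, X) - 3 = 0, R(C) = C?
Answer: 862704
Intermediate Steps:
M(O, X) = 3 (M(O, X) = 3 + 0 = 3)
B(u) = 24/u (B(u) = 8*(3/u) = 24/u)
11982*B(-1/(-3)) = 11982*(24/((-1/(-3)))) = 11982*(24/((-1*(-1/3)))) = 11982*(24/(1/3)) = 11982*(24*3) = 11982*72 = 862704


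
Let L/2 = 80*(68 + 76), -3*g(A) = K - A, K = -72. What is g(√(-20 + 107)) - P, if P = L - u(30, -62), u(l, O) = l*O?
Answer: -24876 + √87/3 ≈ -24873.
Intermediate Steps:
g(A) = 24 + A/3 (g(A) = -(-72 - A)/3 = 24 + A/3)
u(l, O) = O*l
L = 23040 (L = 2*(80*(68 + 76)) = 2*(80*144) = 2*11520 = 23040)
P = 24900 (P = 23040 - (-62)*30 = 23040 - 1*(-1860) = 23040 + 1860 = 24900)
g(√(-20 + 107)) - P = (24 + √(-20 + 107)/3) - 1*24900 = (24 + √87/3) - 24900 = -24876 + √87/3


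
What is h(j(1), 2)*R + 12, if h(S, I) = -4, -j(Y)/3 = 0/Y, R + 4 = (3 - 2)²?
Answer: 24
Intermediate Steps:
R = -3 (R = -4 + (3 - 2)² = -4 + 1² = -4 + 1 = -3)
j(Y) = 0 (j(Y) = -0/Y = -3*0 = 0)
h(j(1), 2)*R + 12 = -4*(-3) + 12 = 12 + 12 = 24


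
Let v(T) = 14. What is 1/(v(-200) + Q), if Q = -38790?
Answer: -1/38776 ≈ -2.5789e-5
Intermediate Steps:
1/(v(-200) + Q) = 1/(14 - 38790) = 1/(-38776) = -1/38776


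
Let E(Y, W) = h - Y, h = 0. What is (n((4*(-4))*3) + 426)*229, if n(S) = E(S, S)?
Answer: 108546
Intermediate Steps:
E(Y, W) = -Y (E(Y, W) = 0 - Y = -Y)
n(S) = -S
(n((4*(-4))*3) + 426)*229 = (-4*(-4)*3 + 426)*229 = (-(-16)*3 + 426)*229 = (-1*(-48) + 426)*229 = (48 + 426)*229 = 474*229 = 108546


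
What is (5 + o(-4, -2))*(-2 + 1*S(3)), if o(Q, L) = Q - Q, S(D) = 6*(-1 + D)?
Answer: 50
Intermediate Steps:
S(D) = -6 + 6*D
o(Q, L) = 0
(5 + o(-4, -2))*(-2 + 1*S(3)) = (5 + 0)*(-2 + 1*(-6 + 6*3)) = 5*(-2 + 1*(-6 + 18)) = 5*(-2 + 1*12) = 5*(-2 + 12) = 5*10 = 50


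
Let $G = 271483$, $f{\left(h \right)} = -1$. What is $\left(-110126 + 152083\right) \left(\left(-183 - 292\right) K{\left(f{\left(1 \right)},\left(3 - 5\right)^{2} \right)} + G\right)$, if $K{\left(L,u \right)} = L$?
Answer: $11410541806$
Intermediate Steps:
$\left(-110126 + 152083\right) \left(\left(-183 - 292\right) K{\left(f{\left(1 \right)},\left(3 - 5\right)^{2} \right)} + G\right) = \left(-110126 + 152083\right) \left(\left(-183 - 292\right) \left(-1\right) + 271483\right) = 41957 \left(\left(-475\right) \left(-1\right) + 271483\right) = 41957 \left(475 + 271483\right) = 41957 \cdot 271958 = 11410541806$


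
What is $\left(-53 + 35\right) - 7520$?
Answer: $-7538$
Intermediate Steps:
$\left(-53 + 35\right) - 7520 = -18 - 7520 = -7538$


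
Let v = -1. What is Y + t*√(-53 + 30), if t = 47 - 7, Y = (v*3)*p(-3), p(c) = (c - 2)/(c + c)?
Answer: -5/2 + 40*I*√23 ≈ -2.5 + 191.83*I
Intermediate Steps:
p(c) = (-2 + c)/(2*c) (p(c) = (-2 + c)/((2*c)) = (-2 + c)*(1/(2*c)) = (-2 + c)/(2*c))
Y = -5/2 (Y = (-1*3)*((½)*(-2 - 3)/(-3)) = -3*(-1)*(-5)/(2*3) = -3*⅚ = -5/2 ≈ -2.5000)
t = 40
Y + t*√(-53 + 30) = -5/2 + 40*√(-53 + 30) = -5/2 + 40*√(-23) = -5/2 + 40*(I*√23) = -5/2 + 40*I*√23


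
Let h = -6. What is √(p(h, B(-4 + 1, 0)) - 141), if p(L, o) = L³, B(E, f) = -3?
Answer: I*√357 ≈ 18.894*I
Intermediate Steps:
√(p(h, B(-4 + 1, 0)) - 141) = √((-6)³ - 141) = √(-216 - 141) = √(-357) = I*√357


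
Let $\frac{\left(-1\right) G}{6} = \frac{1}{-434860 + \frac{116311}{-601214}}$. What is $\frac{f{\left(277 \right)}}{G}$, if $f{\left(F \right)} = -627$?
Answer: $- \frac{54641803597359}{1202428} \approx -4.5443 \cdot 10^{7}$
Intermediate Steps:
$G = \frac{1202428}{87148012117}$ ($G = - \frac{6}{-434860 + \frac{116311}{-601214}} = - \frac{6}{-434860 + 116311 \left(- \frac{1}{601214}\right)} = - \frac{6}{-434860 - \frac{116311}{601214}} = - \frac{6}{- \frac{261444036351}{601214}} = \left(-6\right) \left(- \frac{601214}{261444036351}\right) = \frac{1202428}{87148012117} \approx 1.3798 \cdot 10^{-5}$)
$\frac{f{\left(277 \right)}}{G} = - \frac{627}{\frac{1202428}{87148012117}} = \left(-627\right) \frac{87148012117}{1202428} = - \frac{54641803597359}{1202428}$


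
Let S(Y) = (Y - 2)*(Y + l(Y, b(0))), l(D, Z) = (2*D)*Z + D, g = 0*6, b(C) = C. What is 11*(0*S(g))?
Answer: 0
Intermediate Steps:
g = 0
l(D, Z) = D + 2*D*Z (l(D, Z) = 2*D*Z + D = D + 2*D*Z)
S(Y) = 2*Y*(-2 + Y) (S(Y) = (Y - 2)*(Y + Y*(1 + 2*0)) = (-2 + Y)*(Y + Y*(1 + 0)) = (-2 + Y)*(Y + Y*1) = (-2 + Y)*(Y + Y) = (-2 + Y)*(2*Y) = 2*Y*(-2 + Y))
11*(0*S(g)) = 11*(0*(2*0*(-2 + 0))) = 11*(0*(2*0*(-2))) = 11*(0*0) = 11*0 = 0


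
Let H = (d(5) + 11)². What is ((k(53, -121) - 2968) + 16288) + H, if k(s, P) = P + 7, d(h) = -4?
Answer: 13255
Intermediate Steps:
k(s, P) = 7 + P
H = 49 (H = (-4 + 11)² = 7² = 49)
((k(53, -121) - 2968) + 16288) + H = (((7 - 121) - 2968) + 16288) + 49 = ((-114 - 2968) + 16288) + 49 = (-3082 + 16288) + 49 = 13206 + 49 = 13255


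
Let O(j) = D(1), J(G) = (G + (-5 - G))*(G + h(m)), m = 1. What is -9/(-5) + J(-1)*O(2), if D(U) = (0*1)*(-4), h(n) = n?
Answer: 9/5 ≈ 1.8000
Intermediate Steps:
J(G) = -5 - 5*G (J(G) = (G + (-5 - G))*(G + 1) = -5*(1 + G) = -5 - 5*G)
D(U) = 0 (D(U) = 0*(-4) = 0)
O(j) = 0
-9/(-5) + J(-1)*O(2) = -9/(-5) + (-5 - 5*(-1))*0 = -9*(-⅕) + (-5 + 5)*0 = 9/5 + 0*0 = 9/5 + 0 = 9/5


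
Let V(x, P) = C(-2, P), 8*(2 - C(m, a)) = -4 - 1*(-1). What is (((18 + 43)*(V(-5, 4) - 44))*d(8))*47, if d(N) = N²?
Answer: -7637688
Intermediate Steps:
C(m, a) = 19/8 (C(m, a) = 2 - (-4 - 1*(-1))/8 = 2 - (-4 + 1)/8 = 2 - ⅛*(-3) = 2 + 3/8 = 19/8)
V(x, P) = 19/8
(((18 + 43)*(V(-5, 4) - 44))*d(8))*47 = (((18 + 43)*(19/8 - 44))*8²)*47 = ((61*(-333/8))*64)*47 = -20313/8*64*47 = -162504*47 = -7637688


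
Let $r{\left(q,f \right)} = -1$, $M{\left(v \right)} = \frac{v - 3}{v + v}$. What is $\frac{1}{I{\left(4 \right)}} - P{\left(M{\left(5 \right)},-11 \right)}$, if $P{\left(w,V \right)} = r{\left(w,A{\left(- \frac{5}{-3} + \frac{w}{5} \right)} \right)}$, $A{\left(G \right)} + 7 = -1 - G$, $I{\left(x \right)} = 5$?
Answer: $\frac{6}{5} \approx 1.2$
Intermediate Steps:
$M{\left(v \right)} = \frac{-3 + v}{2 v}$
$A{\left(G \right)} = -8 - G$ ($A{\left(G \right)} = -7 - \left(1 + G\right) = -8 - G$)
$P{\left(w,V \right)} = -1$
$\frac{1}{I{\left(4 \right)}} - P{\left(M{\left(5 \right)},-11 \right)} = \frac{1}{5} - -1 = \frac{1}{5} + 1 = \frac{6}{5}$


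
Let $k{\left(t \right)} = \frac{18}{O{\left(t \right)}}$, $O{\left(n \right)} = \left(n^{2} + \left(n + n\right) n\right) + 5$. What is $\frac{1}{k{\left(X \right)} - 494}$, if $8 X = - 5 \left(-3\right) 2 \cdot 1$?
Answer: $- \frac{755}{372682} \approx -0.0020259$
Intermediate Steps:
$O{\left(n \right)} = 5 + 3 n^{2}$ ($O{\left(n \right)} = \left(n^{2} + 2 n n\right) + 5 = \left(n^{2} + 2 n^{2}\right) + 5 = 3 n^{2} + 5 = 5 + 3 n^{2}$)
$X = \frac{15}{4}$ ($X = \frac{\left(-5\right) \left(-3\right) 2 \cdot 1}{8} = \frac{\left(-5\right) \left(\left(-6\right) 1\right)}{8} = \frac{\left(-5\right) \left(-6\right)}{8} = \frac{1}{8} \cdot 30 = \frac{15}{4} \approx 3.75$)
$k{\left(t \right)} = \frac{18}{5 + 3 t^{2}}$
$\frac{1}{k{\left(X \right)} - 494} = \frac{1}{\frac{18}{5 + 3 \left(\frac{15}{4}\right)^{2}} - 494} = \frac{1}{\frac{18}{5 + 3 \cdot \frac{225}{16}} - 494} = \frac{1}{\frac{18}{5 + \frac{675}{16}} - 494} = \frac{1}{\frac{18}{\frac{755}{16}} - 494} = \frac{1}{18 \cdot \frac{16}{755} - 494} = \frac{1}{\frac{288}{755} - 494} = \frac{1}{- \frac{372682}{755}} = - \frac{755}{372682}$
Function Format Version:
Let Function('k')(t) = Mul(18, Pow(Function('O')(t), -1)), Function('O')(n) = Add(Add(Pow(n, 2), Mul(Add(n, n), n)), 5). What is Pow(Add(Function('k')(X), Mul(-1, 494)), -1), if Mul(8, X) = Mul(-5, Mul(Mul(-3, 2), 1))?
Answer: Rational(-755, 372682) ≈ -0.0020259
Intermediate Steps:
Function('O')(n) = Add(5, Mul(3, Pow(n, 2))) (Function('O')(n) = Add(Add(Pow(n, 2), Mul(Mul(2, n), n)), 5) = Add(Add(Pow(n, 2), Mul(2, Pow(n, 2))), 5) = Add(Mul(3, Pow(n, 2)), 5) = Add(5, Mul(3, Pow(n, 2))))
X = Rational(15, 4) (X = Mul(Rational(1, 8), Mul(-5, Mul(Mul(-3, 2), 1))) = Mul(Rational(1, 8), Mul(-5, Mul(-6, 1))) = Mul(Rational(1, 8), Mul(-5, -6)) = Mul(Rational(1, 8), 30) = Rational(15, 4) ≈ 3.7500)
Function('k')(t) = Mul(18, Pow(Add(5, Mul(3, Pow(t, 2))), -1))
Pow(Add(Function('k')(X), Mul(-1, 494)), -1) = Pow(Add(Mul(18, Pow(Add(5, Mul(3, Pow(Rational(15, 4), 2))), -1)), Mul(-1, 494)), -1) = Pow(Add(Mul(18, Pow(Add(5, Mul(3, Rational(225, 16))), -1)), -494), -1) = Pow(Add(Mul(18, Pow(Add(5, Rational(675, 16)), -1)), -494), -1) = Pow(Add(Mul(18, Pow(Rational(755, 16), -1)), -494), -1) = Pow(Add(Mul(18, Rational(16, 755)), -494), -1) = Pow(Add(Rational(288, 755), -494), -1) = Pow(Rational(-372682, 755), -1) = Rational(-755, 372682)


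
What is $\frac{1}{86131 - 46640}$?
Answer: $\frac{1}{39491} \approx 2.5322 \cdot 10^{-5}$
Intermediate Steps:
$\frac{1}{86131 - 46640} = \frac{1}{39491}$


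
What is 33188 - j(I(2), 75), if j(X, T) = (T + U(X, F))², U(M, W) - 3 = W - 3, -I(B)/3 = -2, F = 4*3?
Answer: 25619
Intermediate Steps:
F = 12
I(B) = 6 (I(B) = -3*(-2) = 6)
U(M, W) = W (U(M, W) = 3 + (W - 3) = 3 + (-3 + W) = W)
j(X, T) = (12 + T)² (j(X, T) = (T + 12)² = (12 + T)²)
33188 - j(I(2), 75) = 33188 - (12 + 75)² = 33188 - 1*87² = 33188 - 1*7569 = 33188 - 7569 = 25619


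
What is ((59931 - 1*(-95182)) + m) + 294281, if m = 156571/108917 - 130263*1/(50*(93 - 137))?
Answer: 107697154166971/239617400 ≈ 4.4945e+5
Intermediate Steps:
m = 14532311371/239617400 (m = 156571*(1/108917) - 130263/(50*(-44)) = 156571/108917 - 130263/(-2200) = 156571/108917 - 130263*(-1/2200) = 156571/108917 + 130263/2200 = 14532311371/239617400 ≈ 60.648)
((59931 - 1*(-95182)) + m) + 294281 = ((59931 - 1*(-95182)) + 14532311371/239617400) + 294281 = ((59931 + 95182) + 14532311371/239617400) + 294281 = (155113 + 14532311371/239617400) + 294281 = 37182306077571/239617400 + 294281 = 107697154166971/239617400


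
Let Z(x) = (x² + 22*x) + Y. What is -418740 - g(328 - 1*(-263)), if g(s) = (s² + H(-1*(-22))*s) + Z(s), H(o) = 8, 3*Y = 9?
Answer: -1135035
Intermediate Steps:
Y = 3 (Y = (⅓)*9 = 3)
Z(x) = 3 + x² + 22*x (Z(x) = (x² + 22*x) + 3 = 3 + x² + 22*x)
g(s) = 3 + 2*s² + 30*s (g(s) = (s² + 8*s) + (3 + s² + 22*s) = 3 + 2*s² + 30*s)
-418740 - g(328 - 1*(-263)) = -418740 - (3 + 2*(328 - 1*(-263))² + 30*(328 - 1*(-263))) = -418740 - (3 + 2*(328 + 263)² + 30*(328 + 263)) = -418740 - (3 + 2*591² + 30*591) = -418740 - (3 + 2*349281 + 17730) = -418740 - (3 + 698562 + 17730) = -418740 - 1*716295 = -418740 - 716295 = -1135035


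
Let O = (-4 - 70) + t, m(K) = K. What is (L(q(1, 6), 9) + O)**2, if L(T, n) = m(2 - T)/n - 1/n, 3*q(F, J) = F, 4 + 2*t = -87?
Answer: 41589601/2916 ≈ 14263.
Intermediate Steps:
t = -91/2 (t = -2 + (1/2)*(-87) = -2 - 87/2 = -91/2 ≈ -45.500)
q(F, J) = F/3
L(T, n) = -1/n + (2 - T)/n (L(T, n) = (2 - T)/n - 1/n = -1/n + (2 - T)/n)
O = -239/2 (O = (-4 - 70) - 91/2 = -74 - 91/2 = -239/2 ≈ -119.50)
(L(q(1, 6), 9) + O)**2 = ((1 - 1/3)/9 - 239/2)**2 = ((1/9)*(2/3) - 239/2)**2 = (2/27 - 239/2)**2 = (-6449/54)**2 = 41589601/2916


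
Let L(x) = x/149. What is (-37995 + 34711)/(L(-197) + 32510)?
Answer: -489316/4843793 ≈ -0.10102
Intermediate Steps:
L(x) = x/149 (L(x) = x*(1/149) = x/149)
(-37995 + 34711)/(L(-197) + 32510) = (-37995 + 34711)/((1/149)*(-197) + 32510) = -3284/(-197/149 + 32510) = -3284/4843793/149 = -3284*149/4843793 = -489316/4843793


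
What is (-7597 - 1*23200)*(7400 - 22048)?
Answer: 451114456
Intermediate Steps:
(-7597 - 1*23200)*(7400 - 22048) = (-7597 - 23200)*(-14648) = -30797*(-14648) = 451114456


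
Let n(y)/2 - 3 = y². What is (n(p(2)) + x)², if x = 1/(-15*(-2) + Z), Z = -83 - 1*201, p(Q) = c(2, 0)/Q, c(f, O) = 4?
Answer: 12638025/64516 ≈ 195.89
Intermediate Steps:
p(Q) = 4/Q
Z = -284 (Z = -83 - 201 = -284)
n(y) = 6 + 2*y²
x = -1/254 (x = 1/(-15*(-2) - 284) = 1/(30 - 284) = 1/(-254) = -1/254 ≈ -0.0039370)
(n(p(2)) + x)² = ((6 + 2*(4/2)²) - 1/254)² = ((6 + 2*(4*(½))²) - 1/254)² = ((6 + 2*2²) - 1/254)² = ((6 + 2*4) - 1/254)² = ((6 + 8) - 1/254)² = (14 - 1/254)² = (3555/254)² = 12638025/64516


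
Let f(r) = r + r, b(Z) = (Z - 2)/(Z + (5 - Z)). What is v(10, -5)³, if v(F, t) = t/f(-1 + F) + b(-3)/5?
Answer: -79507/729000 ≈ -0.10906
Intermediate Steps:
b(Z) = -⅖ + Z/5 (b(Z) = (-2 + Z)/5 = (-2 + Z)*(⅕) = -⅖ + Z/5)
f(r) = 2*r
v(F, t) = -⅕ + t/(-2 + 2*F) (v(F, t) = t/((2*(-1 + F))) + (-⅖ + (⅕)*(-3))/5 = t/(-2 + 2*F) + (-⅖ - ⅗)*(⅕) = t/(-2 + 2*F) - 1*⅕ = t/(-2 + 2*F) - ⅕ = -⅕ + t/(-2 + 2*F))
v(10, -5)³ = ((2 - 2*10 + 5*(-5))/(10*(-1 + 10)))³ = ((⅒)*(2 - 20 - 25)/9)³ = ((⅒)*(⅑)*(-43))³ = (-43/90)³ = -79507/729000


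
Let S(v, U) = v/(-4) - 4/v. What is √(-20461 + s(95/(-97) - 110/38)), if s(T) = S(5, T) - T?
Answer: I*√6949263929945/18430 ≈ 143.04*I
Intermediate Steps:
S(v, U) = -4/v - v/4 (S(v, U) = v*(-¼) - 4/v = -v/4 - 4/v = -4/v - v/4)
s(T) = -41/20 - T (s(T) = (-4/5 - ¼*5) - T = (-4*⅕ - 5/4) - T = (-⅘ - 5/4) - T = -41/20 - T)
√(-20461 + s(95/(-97) - 110/38)) = √(-20461 + (-41/20 - (95/(-97) - 110/38))) = √(-20461 + (-41/20 - (95*(-1/97) - 110*1/38))) = √(-20461 + (-41/20 - (-95/97 - 55/19))) = √(-20461 + (-41/20 - 1*(-7140/1843))) = √(-20461 + (-41/20 + 7140/1843)) = √(-20461 + 67237/36860) = √(-754125223/36860) = I*√6949263929945/18430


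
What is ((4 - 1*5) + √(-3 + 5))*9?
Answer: -9 + 9*√2 ≈ 3.7279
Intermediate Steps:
((4 - 1*5) + √(-3 + 5))*9 = ((4 - 5) + √2)*9 = (-1 + √2)*9 = -9 + 9*√2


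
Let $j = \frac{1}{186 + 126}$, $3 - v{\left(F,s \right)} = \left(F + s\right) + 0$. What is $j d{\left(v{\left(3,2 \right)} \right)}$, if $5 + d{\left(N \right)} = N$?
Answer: $- \frac{7}{312} \approx -0.022436$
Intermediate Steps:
$v{\left(F,s \right)} = 3 - F - s$ ($v{\left(F,s \right)} = 3 - \left(\left(F + s\right) + 0\right) = 3 - \left(F + s\right) = 3 - F - s$)
$d{\left(N \right)} = -5 + N$
$j = \frac{1}{312} \approx 0.0032051$
$j d{\left(v{\left(3,2 \right)} \right)} = \frac{-5 - 2}{312} = \frac{1}{312} \left(-7\right) = - \frac{7}{312}$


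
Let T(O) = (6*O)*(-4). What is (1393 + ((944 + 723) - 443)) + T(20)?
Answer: 2137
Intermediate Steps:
T(O) = -24*O
(1393 + ((944 + 723) - 443)) + T(20) = (1393 + ((944 + 723) - 443)) - 24*20 = (1393 + (1667 - 443)) - 480 = (1393 + 1224) - 480 = 2617 - 480 = 2137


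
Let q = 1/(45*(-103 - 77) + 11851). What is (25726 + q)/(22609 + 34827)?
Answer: 96498227/215442436 ≈ 0.44791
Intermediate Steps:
q = 1/3751 (q = 1/(45*(-180) + 11851) = 1/(-8100 + 11851) = 1/3751 ≈ 0.00026660)
(25726 + q)/(22609 + 34827) = (25726 + 1/3751)/(22609 + 34827) = (96498227/3751)/57436 = (96498227/3751)*(1/57436) = 96498227/215442436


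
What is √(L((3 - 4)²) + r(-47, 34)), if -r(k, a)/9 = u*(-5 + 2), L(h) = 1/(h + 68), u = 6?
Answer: √771351/69 ≈ 12.728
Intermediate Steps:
L(h) = 1/(68 + h)
r(k, a) = 162 (r(k, a) = -54*(-5 + 2) = -54*(-3) = -9*(-18) = 162)
√(L((3 - 4)²) + r(-47, 34)) = √(1/(68 + (3 - 4)²) + 162) = √(1/(68 + (-1)²) + 162) = √(1/(68 + 1) + 162) = √(1/69 + 162) = √(11179/69) = √771351/69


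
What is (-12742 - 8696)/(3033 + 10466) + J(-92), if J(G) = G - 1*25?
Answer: -1600821/13499 ≈ -118.59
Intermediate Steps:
J(G) = -25 + G (J(G) = G - 25 = -25 + G)
(-12742 - 8696)/(3033 + 10466) + J(-92) = (-12742 - 8696)/(3033 + 10466) + (-25 - 92) = -21438/13499 - 117 = -1600821/13499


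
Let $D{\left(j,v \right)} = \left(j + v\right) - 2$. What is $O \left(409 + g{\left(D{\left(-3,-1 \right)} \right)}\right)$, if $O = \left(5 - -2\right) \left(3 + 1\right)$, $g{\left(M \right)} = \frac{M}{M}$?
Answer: $11480$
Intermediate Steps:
$D{\left(j,v \right)} = -2 + j + v$
$g{\left(M \right)} = 1$
$O = 28$ ($O = \left(5 + 2\right) 4 = 7 \cdot 4 = 28$)
$O \left(409 + g{\left(D{\left(-3,-1 \right)} \right)}\right) = 28 \left(409 + 1\right) = 28 \cdot 410 = 11480$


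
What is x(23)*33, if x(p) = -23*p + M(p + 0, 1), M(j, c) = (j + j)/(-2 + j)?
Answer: -121693/7 ≈ -17385.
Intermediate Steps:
M(j, c) = 2*j/(-2 + j) (M(j, c) = (2*j)/(-2 + j) = 2*j/(-2 + j))
x(p) = -23*p + 2*p/(-2 + p) (x(p) = -23*p + 2*(p + 0)/(-2 + (p + 0)) = -23*p + 2*p/(-2 + p))
x(23)*33 = (23*(48 - 23*23)/(-2 + 23))*33 = (23*(48 - 529)/21)*33 = (23*(1/21)*(-481))*33 = -11063/21*33 = -121693/7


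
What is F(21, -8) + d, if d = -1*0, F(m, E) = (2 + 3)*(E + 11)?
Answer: 15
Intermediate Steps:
F(m, E) = 55 + 5*E (F(m, E) = 5*(11 + E) = 55 + 5*E)
d = 0
F(21, -8) + d = (55 + 5*(-8)) + 0 = (55 - 40) + 0 = 15 + 0 = 15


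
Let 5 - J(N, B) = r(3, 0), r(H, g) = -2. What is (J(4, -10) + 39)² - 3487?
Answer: -1371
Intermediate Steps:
J(N, B) = 7 (J(N, B) = 5 - 1*(-2) = 5 + 2 = 7)
(J(4, -10) + 39)² - 3487 = (7 + 39)² - 3487 = 46² - 3487 = 2116 - 3487 = -1371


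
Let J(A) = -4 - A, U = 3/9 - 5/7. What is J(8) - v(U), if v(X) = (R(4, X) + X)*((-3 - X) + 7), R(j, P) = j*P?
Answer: -1612/441 ≈ -3.6553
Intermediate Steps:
R(j, P) = P*j
U = -8/21 (U = 3*(1/9) - 5*1/7 = 1/3 - 5/7 = -8/21 ≈ -0.38095)
v(X) = 5*X*(4 - X) (v(X) = (X*4 + X)*((-3 - X) + 7) = (4*X + X)*(4 - X) = (5*X)*(4 - X) = 5*X*(4 - X))
J(8) - v(U) = (-4 - 1*8) - 5*(-8)*(4 - 1*(-8/21))/21 = (-4 - 8) - 5*(-8)*(4 + 8/21)/21 = -12 - 5*(-8)*92/(21*21) = -12 - 1*(-3680/441) = -12 + 3680/441 = -1612/441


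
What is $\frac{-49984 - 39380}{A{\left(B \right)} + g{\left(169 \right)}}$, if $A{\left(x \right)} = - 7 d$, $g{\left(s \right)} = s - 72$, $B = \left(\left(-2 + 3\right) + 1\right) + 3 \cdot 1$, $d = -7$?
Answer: $- \frac{44682}{73} \approx -612.08$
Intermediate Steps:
$B = 5$ ($B = \left(1 + 1\right) + 3 = 2 + 3 = 5$)
$g{\left(s \right)} = -72 + s$
$A{\left(x \right)} = 49$ ($A{\left(x \right)} = \left(-7\right) \left(-7\right) = 49$)
$\frac{-49984 - 39380}{A{\left(B \right)} + g{\left(169 \right)}} = \frac{-49984 - 39380}{49 + \left(-72 + 169\right)} = - \frac{89364}{49 + 97} = - \frac{89364}{146} = \left(-89364\right) \frac{1}{146} = - \frac{44682}{73}$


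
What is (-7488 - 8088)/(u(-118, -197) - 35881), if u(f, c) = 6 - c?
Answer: 7788/17839 ≈ 0.43657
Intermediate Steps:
(-7488 - 8088)/(u(-118, -197) - 35881) = (-7488 - 8088)/((6 - 1*(-197)) - 35881) = -15576/((6 + 197) - 35881) = -15576/(203 - 35881) = -15576/(-35678) = -15576*(-1/35678) = 7788/17839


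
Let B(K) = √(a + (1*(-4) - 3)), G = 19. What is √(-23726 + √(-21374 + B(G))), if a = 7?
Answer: √(-23726 + I*√21374) ≈ 0.4746 + 154.03*I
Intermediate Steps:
B(K) = 0 (B(K) = √(7 + (1*(-4) - 3)) = √(7 + (-4 - 3)) = √(7 - 7) = √0 = 0)
√(-23726 + √(-21374 + B(G))) = √(-23726 + √(-21374 + 0)) = √(-23726 + √(-21374)) = √(-23726 + I*√21374)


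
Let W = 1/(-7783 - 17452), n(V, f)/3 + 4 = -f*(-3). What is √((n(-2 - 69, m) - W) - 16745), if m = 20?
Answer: 3*I*√23937233990/3605 ≈ 128.75*I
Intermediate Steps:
n(V, f) = -12 + 9*f (n(V, f) = -12 + 3*(-f*(-3)) = -12 + 3*(3*f) = -12 + 9*f)
W = -1/25235 (W = 1/(-25235) = -1/25235 ≈ -3.9627e-5)
√((n(-2 - 69, m) - W) - 16745) = √(((-12 + 9*20) - 1*(-1/25235)) - 16745) = √(((-12 + 180) + 1/25235) - 16745) = √((168 + 1/25235) - 16745) = √(4239481/25235 - 16745) = √(-418320594/25235) = 3*I*√23937233990/3605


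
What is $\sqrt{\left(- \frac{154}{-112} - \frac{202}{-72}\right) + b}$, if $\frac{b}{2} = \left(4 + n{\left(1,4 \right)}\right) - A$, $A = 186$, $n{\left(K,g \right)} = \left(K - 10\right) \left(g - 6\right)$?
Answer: $\frac{i \sqrt{46630}}{12} \approx 17.995 i$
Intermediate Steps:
$n{\left(K,g \right)} = \left(-10 + K\right) \left(-6 + g\right)$
$b = -328$ ($b = 2 \left(\left(4 + \left(60 - 40 - 6 + 1 \cdot 4\right)\right) - 186\right) = 2 \left(\left(4 + \left(60 - 40 - 6 + 4\right)\right) - 186\right) = 2 \left(\left(4 + 18\right) - 186\right) = 2 \left(22 - 186\right) = 2 \left(-164\right) = -328$)
$\sqrt{\left(- \frac{154}{-112} - \frac{202}{-72}\right) + b} = \sqrt{\left(- \frac{154}{-112} - \frac{202}{-72}\right) - 328} = \sqrt{\left(\left(-154\right) \left(- \frac{1}{112}\right) - - \frac{101}{36}\right) - 328} = \sqrt{\left(\frac{11}{8} + \frac{101}{36}\right) - 328} = \sqrt{\frac{301}{72} - 328} = \sqrt{- \frac{23315}{72}} = \frac{i \sqrt{46630}}{12}$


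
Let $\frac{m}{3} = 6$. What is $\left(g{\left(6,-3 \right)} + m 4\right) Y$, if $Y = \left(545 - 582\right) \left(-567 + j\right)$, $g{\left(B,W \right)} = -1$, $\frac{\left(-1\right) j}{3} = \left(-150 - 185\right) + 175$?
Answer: $228549$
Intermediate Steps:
$m = 18$ ($m = 3 \cdot 6 = 18$)
$j = 480$ ($j = - 3 \left(\left(-150 - 185\right) + 175\right) = - 3 \left(-335 + 175\right) = \left(-3\right) \left(-160\right) = 480$)
$Y = 3219$ ($Y = \left(545 - 582\right) \left(-567 + 480\right) = \left(-37\right) \left(-87\right) = 3219$)
$\left(g{\left(6,-3 \right)} + m 4\right) Y = \left(-1 + 18 \cdot 4\right) 3219 = \left(-1 + 72\right) 3219 = 71 \cdot 3219 = 228549$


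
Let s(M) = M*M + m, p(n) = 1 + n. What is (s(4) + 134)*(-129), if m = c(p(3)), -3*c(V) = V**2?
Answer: -18662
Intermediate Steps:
c(V) = -V**2/3
m = -16/3 (m = -(1 + 3)**2/3 = -1/3*4**2 = -1/3*16 = -16/3 ≈ -5.3333)
s(M) = -16/3 + M**2 (s(M) = M*M - 16/3 = M**2 - 16/3 = -16/3 + M**2)
(s(4) + 134)*(-129) = ((-16/3 + 4**2) + 134)*(-129) = ((-16/3 + 16) + 134)*(-129) = (32/3 + 134)*(-129) = (434/3)*(-129) = -18662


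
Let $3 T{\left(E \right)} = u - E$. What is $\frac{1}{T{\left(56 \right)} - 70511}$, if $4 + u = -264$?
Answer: $- \frac{1}{70619} \approx -1.416 \cdot 10^{-5}$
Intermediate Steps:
$u = -268$ ($u = -4 - 264 = -268$)
$T{\left(E \right)} = - \frac{268}{3} - \frac{E}{3}$ ($T{\left(E \right)} = \frac{-268 - E}{3} = - \frac{268}{3} - \frac{E}{3}$)
$\frac{1}{T{\left(56 \right)} - 70511} = \frac{1}{\left(- \frac{268}{3} - \frac{56}{3}\right) - 70511} = \frac{1}{-108 - 70511} = \frac{1}{-70619} = - \frac{1}{70619}$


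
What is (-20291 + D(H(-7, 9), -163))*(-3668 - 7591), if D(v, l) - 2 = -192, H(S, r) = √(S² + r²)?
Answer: 230595579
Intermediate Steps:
D(v, l) = -190 (D(v, l) = 2 - 192 = -190)
(-20291 + D(H(-7, 9), -163))*(-3668 - 7591) = (-20291 - 190)*(-3668 - 7591) = -20481*(-11259) = 230595579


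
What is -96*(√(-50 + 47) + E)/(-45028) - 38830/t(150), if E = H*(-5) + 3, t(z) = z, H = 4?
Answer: -43717051/168855 + 24*I*√3/11257 ≈ -258.9 + 0.0036927*I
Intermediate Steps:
E = -17 (E = 4*(-5) + 3 = -20 + 3 = -17)
-96*(√(-50 + 47) + E)/(-45028) - 38830/t(150) = -96*(√(-50 + 47) - 17)/(-45028) - 38830/150 = -96*(√(-3) - 17)*(-1/45028) - 38830*1/150 = -96*(I*√3 - 17)*(-1/45028) - 3883/15 = -96*(-17 + I*√3)*(-1/45028) - 3883/15 = (1632 - 96*I*√3)*(-1/45028) - 3883/15 = (-408/11257 + 24*I*√3/11257) - 3883/15 = -43717051/168855 + 24*I*√3/11257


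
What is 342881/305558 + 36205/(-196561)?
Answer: 5121300441/5460071458 ≈ 0.93795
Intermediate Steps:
342881/305558 + 36205/(-196561) = 342881*(1/305558) + 36205*(-1/196561) = 31171/27778 - 36205/196561 = 5121300441/5460071458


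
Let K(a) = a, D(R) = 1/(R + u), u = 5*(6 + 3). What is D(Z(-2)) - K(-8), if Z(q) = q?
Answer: 345/43 ≈ 8.0233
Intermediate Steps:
u = 45 (u = 5*9 = 45)
D(R) = 1/(45 + R) (D(R) = 1/(R + 45) = 1/(45 + R))
D(Z(-2)) - K(-8) = 1/(45 - 2) - 1*(-8) = 1/43 + 8 = 345/43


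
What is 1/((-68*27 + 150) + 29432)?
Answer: 1/27746 ≈ 3.6041e-5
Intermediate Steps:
1/((-68*27 + 150) + 29432) = 1/((-1836 + 150) + 29432) = 1/(-1686 + 29432) = 1/27746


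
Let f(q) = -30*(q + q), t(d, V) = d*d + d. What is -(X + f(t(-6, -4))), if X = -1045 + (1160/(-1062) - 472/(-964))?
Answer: 364154617/127971 ≈ 2845.6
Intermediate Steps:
t(d, V) = d + d**2 (t(d, V) = d**2 + d = d + d**2)
f(q) = -60*q
X = -133806817/127971 (X = -1045 + (1160*(-1/1062) - 472*(-1/964)) = -1045 + (-580/531 + 118/241) = -1045 - 77122/127971 = -133806817/127971 ≈ -1045.6)
-(X + f(t(-6, -4))) = -(-133806817/127971 - (-360)*(1 - 6)) = -(-133806817/127971 - (-360)*(-5)) = -(-133806817/127971 - 60*30) = -(-133806817/127971 - 1800) = -1*(-364154617/127971) = 364154617/127971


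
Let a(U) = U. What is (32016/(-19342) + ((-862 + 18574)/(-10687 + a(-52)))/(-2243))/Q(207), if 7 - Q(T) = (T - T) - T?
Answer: -192711319932/24925752416869 ≈ -0.0077314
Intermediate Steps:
Q(T) = 7 + T (Q(T) = 7 - ((T - T) - T) = 7 - (0 - T) = 7 - (-1)*T = 7 + T)
(32016/(-19342) + ((-862 + 18574)/(-10687 + a(-52)))/(-2243))/Q(207) = (32016/(-19342) + ((-862 + 18574)/(-10687 - 52))/(-2243))/(7 + 207) = (32016*(-1/19342) + (17712/(-10739))*(-1/2243))/214 = (-16008/9671 + (17712*(-1/10739))*(-1/2243))*(1/214) = (-16008/9671 - 17712/10739*(-1/2243))*(1/214) = (-16008/9671 + 17712/24087577)*(1/214) = -385422639864/232950957167*1/214 = -192711319932/24925752416869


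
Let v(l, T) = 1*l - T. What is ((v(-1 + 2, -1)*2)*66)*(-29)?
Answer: -7656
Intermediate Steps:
v(l, T) = l - T
((v(-1 + 2, -1)*2)*66)*(-29) = ((((-1 + 2) - 1*(-1))*2)*66)*(-29) = (((1 + 1)*2)*66)*(-29) = ((2*2)*66)*(-29) = (4*66)*(-29) = 264*(-29) = -7656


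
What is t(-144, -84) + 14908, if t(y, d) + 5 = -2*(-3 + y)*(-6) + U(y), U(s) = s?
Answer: 12995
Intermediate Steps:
t(y, d) = -41 + 13*y (t(y, d) = -5 + (-2*(-3 + y)*(-6) + y) = -5 + ((6 - 2*y)*(-6) + y) = -5 + ((-36 + 12*y) + y) = -5 + (-36 + 13*y) = -41 + 13*y)
t(-144, -84) + 14908 = (-41 + 13*(-144)) + 14908 = (-41 - 1872) + 14908 = -1913 + 14908 = 12995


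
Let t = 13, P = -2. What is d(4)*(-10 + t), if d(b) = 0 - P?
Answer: 6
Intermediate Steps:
d(b) = 2 (d(b) = 0 - 1*(-2) = 0 + 2 = 2)
d(4)*(-10 + t) = 2*(-10 + 13) = 2*3 = 6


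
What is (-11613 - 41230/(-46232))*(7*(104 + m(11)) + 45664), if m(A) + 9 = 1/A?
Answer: -68398305147809/127138 ≈ -5.3799e+8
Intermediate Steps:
m(A) = -9 + 1/A
(-11613 - 41230/(-46232))*(7*(104 + m(11)) + 45664) = (-11613 - 41230/(-46232))*(7*(104 + (-9 + 1/11)) + 45664) = (-11613 - 41230*(-1/46232))*(7*(104 + (-9 + 1/11)) + 45664) = (-11613 + 20615/23116)*(7*(104 - 98/11) + 45664) = -268425493*(7*(1046/11) + 45664)/23116 = -268425493*(7322/11 + 45664)/23116 = -268425493/23116*509626/11 = -68398305147809/127138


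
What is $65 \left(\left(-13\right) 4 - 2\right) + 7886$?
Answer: $4376$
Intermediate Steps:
$65 \left(\left(-13\right) 4 - 2\right) + 7886 = 65 \left(-52 - 2\right) + 7886 = 65 \left(-54\right) + 7886 = -3510 + 7886 = 4376$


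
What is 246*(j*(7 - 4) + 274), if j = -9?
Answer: 60762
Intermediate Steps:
246*(j*(7 - 4) + 274) = 246*(-9*(7 - 4) + 274) = 246*(-9*3 + 274) = 246*(-27 + 274) = 246*247 = 60762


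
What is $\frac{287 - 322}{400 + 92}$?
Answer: $- \frac{35}{492} \approx -0.071138$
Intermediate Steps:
$\frac{287 - 322}{400 + 92} = - \frac{35}{492}$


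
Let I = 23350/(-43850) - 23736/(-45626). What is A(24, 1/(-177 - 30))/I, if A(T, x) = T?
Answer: -480168024/245435 ≈ -1956.4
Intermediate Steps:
I = -245435/20007001 (I = 23350*(-1/43850) - 23736*(-1/45626) = -467/877 + 11868/22813 = -245435/20007001 ≈ -0.012267)
A(24, 1/(-177 - 30))/I = 24/(-245435/20007001) = 24*(-20007001/245435) = -480168024/245435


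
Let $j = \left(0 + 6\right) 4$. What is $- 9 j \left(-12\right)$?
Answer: $2592$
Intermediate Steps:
$j = 24$ ($j = 6 \cdot 4 = 24$)
$- 9 j \left(-12\right) = \left(-9\right) 24 \left(-12\right) = \left(-216\right) \left(-12\right) = 2592$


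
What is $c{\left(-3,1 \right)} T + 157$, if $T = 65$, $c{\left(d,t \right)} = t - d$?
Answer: $417$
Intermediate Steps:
$c{\left(-3,1 \right)} T + 157 = \left(1 - -3\right) 65 + 157 = \left(1 + 3\right) 65 + 157 = 4 \cdot 65 + 157 = 260 + 157 = 417$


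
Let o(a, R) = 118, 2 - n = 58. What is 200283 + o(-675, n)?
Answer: 200401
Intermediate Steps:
n = -56 (n = 2 - 1*58 = 2 - 58 = -56)
200283 + o(-675, n) = 200283 + 118 = 200401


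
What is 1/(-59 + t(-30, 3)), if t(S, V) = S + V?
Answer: -1/86 ≈ -0.011628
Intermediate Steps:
1/(-59 + t(-30, 3)) = 1/(-59 + (-30 + 3)) = 1/(-59 - 27) = 1/(-86) = -1/86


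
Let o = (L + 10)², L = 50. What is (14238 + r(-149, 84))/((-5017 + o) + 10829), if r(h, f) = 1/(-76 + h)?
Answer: 3203549/2117700 ≈ 1.5127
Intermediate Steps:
o = 3600 (o = (50 + 10)² = 60² = 3600)
(14238 + r(-149, 84))/((-5017 + o) + 10829) = (14238 + 1/(-76 - 149))/((-5017 + 3600) + 10829) = (14238 + 1/(-225))/(-1417 + 10829) = (14238 - 1/225)/9412 = (3203549/225)*(1/9412) = 3203549/2117700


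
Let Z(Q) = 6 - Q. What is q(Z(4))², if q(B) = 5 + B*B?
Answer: 81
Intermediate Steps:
q(B) = 5 + B²
q(Z(4))² = (5 + (6 - 1*4)²)² = (5 + (6 - 4)²)² = (5 + 2²)² = (5 + 4)² = 9² = 81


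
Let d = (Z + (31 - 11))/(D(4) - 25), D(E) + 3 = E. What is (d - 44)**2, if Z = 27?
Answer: 1216609/576 ≈ 2112.2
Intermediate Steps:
D(E) = -3 + E
d = -47/24 (d = (27 + (31 - 11))/((-3 + 4) - 25) = (27 + 20)/(1 - 25) = 47/(-24) = 47*(-1/24) = -47/24 ≈ -1.9583)
(d - 44)**2 = (-47/24 - 44)**2 = (-1103/24)**2 = 1216609/576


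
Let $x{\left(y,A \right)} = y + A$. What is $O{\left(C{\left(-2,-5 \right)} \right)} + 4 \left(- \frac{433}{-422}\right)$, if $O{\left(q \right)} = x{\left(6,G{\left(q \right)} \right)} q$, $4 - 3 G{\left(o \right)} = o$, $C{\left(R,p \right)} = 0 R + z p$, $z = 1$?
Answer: $- \frac{8629}{211} \approx -40.896$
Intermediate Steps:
$C{\left(R,p \right)} = p$ ($C{\left(R,p \right)} = 0 R + 1 p = 0 + p = p$)
$G{\left(o \right)} = \frac{4}{3} - \frac{o}{3}$
$x{\left(y,A \right)} = A + y$
$O{\left(q \right)} = q \left(\frac{22}{3} - \frac{q}{3}\right)$ ($O{\left(q \right)} = \left(\left(\frac{4}{3} - \frac{q}{3}\right) + 6\right) q = \left(\frac{22}{3} - \frac{q}{3}\right) q = q \left(\frac{22}{3} - \frac{q}{3}\right)$)
$O{\left(C{\left(-2,-5 \right)} \right)} + 4 \left(- \frac{433}{-422}\right) = \frac{1}{3} \left(-5\right) \left(22 - -5\right) + 4 \left(- \frac{433}{-422}\right) = \frac{1}{3} \left(-5\right) \left(22 + 5\right) + 4 \left(\left(-433\right) \left(- \frac{1}{422}\right)\right) = \frac{1}{3} \left(-5\right) 27 + 4 \cdot \frac{433}{422} = -45 + \frac{866}{211} = - \frac{8629}{211}$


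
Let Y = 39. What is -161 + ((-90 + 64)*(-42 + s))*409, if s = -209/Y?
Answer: 1510363/3 ≈ 5.0345e+5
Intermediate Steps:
s = -209/39 ≈ -5.3590
-161 + ((-90 + 64)*(-42 + s))*409 = -161 + ((-90 + 64)*(-42 - 209/39))*409 = -161 - 26*(-1847/39)*409 = -161 + (3694/3)*409 = -161 + 1510846/3 = 1510363/3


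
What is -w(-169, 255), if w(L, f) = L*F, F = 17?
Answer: 2873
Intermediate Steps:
w(L, f) = 17*L (w(L, f) = L*17 = 17*L)
-w(-169, 255) = -17*(-169) = -1*(-2873) = 2873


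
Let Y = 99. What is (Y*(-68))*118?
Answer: -794376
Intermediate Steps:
(Y*(-68))*118 = (99*(-68))*118 = -6732*118 = -794376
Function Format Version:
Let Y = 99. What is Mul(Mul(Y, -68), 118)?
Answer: -794376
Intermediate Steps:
Mul(Mul(Y, -68), 118) = Mul(Mul(99, -68), 118) = Mul(-6732, 118) = -794376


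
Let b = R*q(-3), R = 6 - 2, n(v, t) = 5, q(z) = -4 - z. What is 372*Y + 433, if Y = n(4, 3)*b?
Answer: -7007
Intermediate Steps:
R = 4
b = -4 (b = 4*(-4 - 1*(-3)) = 4*(-4 + 3) = 4*(-1) = -4)
Y = -20 (Y = 5*(-4) = -20)
372*Y + 433 = 372*(-20) + 433 = -7440 + 433 = -7007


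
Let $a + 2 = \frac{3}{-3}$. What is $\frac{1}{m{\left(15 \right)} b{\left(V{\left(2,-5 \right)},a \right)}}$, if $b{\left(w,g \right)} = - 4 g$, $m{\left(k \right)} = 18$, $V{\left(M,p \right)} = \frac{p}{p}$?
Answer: $\frac{1}{216} \approx 0.0046296$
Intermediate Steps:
$a = -3$ ($a = -2 + \frac{3}{-3} = -2 + 3 \left(- \frac{1}{3}\right) = -2 - 1 = -3$)
$V{\left(M,p \right)} = 1$
$\frac{1}{m{\left(15 \right)} b{\left(V{\left(2,-5 \right)},a \right)}} = \frac{1}{18 \left(\left(-4\right) \left(-3\right)\right)} = \frac{1}{18 \cdot 12} = \frac{1}{216}$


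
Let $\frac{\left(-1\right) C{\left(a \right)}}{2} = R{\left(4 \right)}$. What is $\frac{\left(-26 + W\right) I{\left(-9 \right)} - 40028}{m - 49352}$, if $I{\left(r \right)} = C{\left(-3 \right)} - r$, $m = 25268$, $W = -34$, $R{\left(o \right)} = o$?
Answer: $\frac{10022}{6021} \approx 1.6645$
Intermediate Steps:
$C{\left(a \right)} = -8$ ($C{\left(a \right)} = \left(-2\right) 4 = -8$)
$I{\left(r \right)} = -8 - r$
$\frac{\left(-26 + W\right) I{\left(-9 \right)} - 40028}{m - 49352} = \frac{\left(-26 - 34\right) \left(-8 - -9\right) - 40028}{25268 - 49352} = \frac{- 60 \left(-8 + 9\right) - 40028}{-24084} = \left(\left(-60\right) 1 - 40028\right) \left(- \frac{1}{24084}\right) = \left(-60 - 40028\right) \left(- \frac{1}{24084}\right) = \left(-40088\right) \left(- \frac{1}{24084}\right) = \frac{10022}{6021}$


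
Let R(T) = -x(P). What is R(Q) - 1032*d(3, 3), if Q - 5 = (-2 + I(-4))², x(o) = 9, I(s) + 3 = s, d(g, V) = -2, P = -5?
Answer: 2055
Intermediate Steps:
I(s) = -3 + s
Q = 86 (Q = 5 + (-2 + (-3 - 4))² = 5 + (-2 - 7)² = 5 + (-9)² = 5 + 81 = 86)
R(T) = -9 (R(T) = -1*9 = -9)
R(Q) - 1032*d(3, 3) = -9 - 1032*(-2) = -9 - 1*(-2064) = -9 + 2064 = 2055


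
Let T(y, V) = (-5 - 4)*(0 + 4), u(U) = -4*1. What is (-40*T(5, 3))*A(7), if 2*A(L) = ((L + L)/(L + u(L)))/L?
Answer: 480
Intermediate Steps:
u(U) = -4
T(y, V) = -36 (T(y, V) = -9*4 = -36)
A(L) = 1/(-4 + L) (A(L) = (((L + L)/(L - 4))/L)/2 = (((2*L)/(-4 + L))/L)/2 = ((2*L/(-4 + L))/L)/2 = (2/(-4 + L))/2 = 1/(-4 + L))
(-40*T(5, 3))*A(7) = (-40*(-36))/(-4 + 7) = 1440/3 = 1440*(1/3) = 480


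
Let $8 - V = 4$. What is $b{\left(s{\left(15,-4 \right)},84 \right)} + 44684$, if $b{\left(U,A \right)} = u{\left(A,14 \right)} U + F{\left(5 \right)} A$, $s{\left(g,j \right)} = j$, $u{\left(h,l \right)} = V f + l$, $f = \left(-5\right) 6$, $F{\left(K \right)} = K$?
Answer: $45528$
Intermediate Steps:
$V = 4$ ($V = 8 - 4 = 4$)
$f = -30$
$u{\left(h,l \right)} = -120 + l$ ($u{\left(h,l \right)} = 4 \left(-30\right) + l = -120 + l$)
$b{\left(U,A \right)} = - 106 U + 5 A$ ($b{\left(U,A \right)} = \left(-120 + 14\right) U + 5 A = - 106 U + 5 A$)
$b{\left(s{\left(15,-4 \right)},84 \right)} + 44684 = \left(\left(-106\right) \left(-4\right) + 5 \cdot 84\right) + 44684 = \left(424 + 420\right) + 44684 = 844 + 44684 = 45528$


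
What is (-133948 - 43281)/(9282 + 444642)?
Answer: -177229/453924 ≈ -0.39044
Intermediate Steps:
(-133948 - 43281)/(9282 + 444642) = -177229/453924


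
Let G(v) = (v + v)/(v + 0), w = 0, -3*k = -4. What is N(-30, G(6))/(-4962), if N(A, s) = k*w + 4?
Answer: -2/2481 ≈ -0.00080613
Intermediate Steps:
k = 4/3 (k = -⅓*(-4) = 4/3 ≈ 1.3333)
G(v) = 2 (G(v) = (2*v)/v = 2)
N(A, s) = 4 (N(A, s) = (4/3)*0 + 4 = 0 + 4 = 4)
N(-30, G(6))/(-4962) = 4/(-4962) = 4*(-1/4962) = -2/2481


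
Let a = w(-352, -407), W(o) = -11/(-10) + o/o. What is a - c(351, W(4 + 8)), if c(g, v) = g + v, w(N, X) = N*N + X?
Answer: 1231439/10 ≈ 1.2314e+5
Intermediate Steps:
W(o) = 21/10 (W(o) = -11*(-⅒) + 1 = 11/10 + 1 = 21/10)
w(N, X) = X + N² (w(N, X) = N² + X = X + N²)
a = 123497 (a = -407 + (-352)² = -407 + 123904 = 123497)
a - c(351, W(4 + 8)) = 123497 - (351 + 21/10) = 123497 - 1*3531/10 = 123497 - 3531/10 = 1231439/10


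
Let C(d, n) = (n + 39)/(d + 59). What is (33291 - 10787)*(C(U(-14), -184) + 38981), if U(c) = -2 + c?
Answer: 37717559152/43 ≈ 8.7715e+8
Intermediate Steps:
C(d, n) = (39 + n)/(59 + d)
(33291 - 10787)*(C(U(-14), -184) + 38981) = (33291 - 10787)*((39 - 184)/(59 + (-2 - 14)) + 38981) = 22504*(-145/(59 - 16) + 38981) = 22504*(-145/43 + 38981) = 22504*(1676038/43) = 37717559152/43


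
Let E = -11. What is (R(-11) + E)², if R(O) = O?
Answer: 484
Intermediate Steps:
(R(-11) + E)² = (-11 - 11)² = (-22)² = 484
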